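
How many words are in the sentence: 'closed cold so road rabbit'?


Counting words by splitting on spaces:
  Word 1: 'closed'
  Word 2: 'cold'
  Word 3: 'so'
  Word 4: 'road'
  Word 5: 'rabbit'
Total words: 5

5


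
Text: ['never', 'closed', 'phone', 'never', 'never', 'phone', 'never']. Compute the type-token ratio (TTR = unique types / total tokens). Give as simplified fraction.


Tokens: 7
Unique types: ('closed', 'never', 'phone') = 3
TTR = 3/7
Already in lowest terms.

3/7


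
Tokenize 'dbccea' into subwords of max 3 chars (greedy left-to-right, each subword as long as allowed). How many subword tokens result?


'dbccea' has 6 characters.
Chunking with max size 3:
  Chunk 1: 'dbc' (positions 0-2)
  Chunk 2: 'cea' (positions 3-5)
Total chunks: ceil(6 / 3) = 2

2


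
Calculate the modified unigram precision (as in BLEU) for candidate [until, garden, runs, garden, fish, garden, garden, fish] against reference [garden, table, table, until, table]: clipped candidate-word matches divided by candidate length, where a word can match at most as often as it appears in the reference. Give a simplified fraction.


Reference word counts: {'garden': 1, 'table': 3, 'until': 1}
Checking each candidate word (with clipping):
  'until' -> in reference (ref count 1, used 1/1) -> match (matches: 1)
  'garden' -> in reference (ref count 1, used 1/1) -> match (matches: 2)
  'runs' -> not in reference -> no match (matches: 2)
  'garden' -> ref count 1 already used up (1/1) -> clipped, no match (matches: 2)
  'fish' -> not in reference -> no match (matches: 2)
  'garden' -> ref count 1 already used up (1/1) -> clipped, no match (matches: 2)
  'garden' -> ref count 1 already used up (1/1) -> clipped, no match (matches: 2)
  'fish' -> not in reference -> no match (matches: 2)
Clipped matches: 2, Candidate length: 8
Precision = 2/8 = 1/4

1/4


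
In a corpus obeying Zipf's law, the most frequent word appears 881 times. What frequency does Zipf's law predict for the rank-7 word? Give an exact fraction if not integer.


Zipf's law: freq(rank) = f1 / rank
f1 = 881, rank = 7
freq = 881 / 7
GCD(881, 7) = 1
Simplified: 881/7

881/7


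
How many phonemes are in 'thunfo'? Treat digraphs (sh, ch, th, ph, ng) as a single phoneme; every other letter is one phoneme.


Parsing 'thunfo' greedily, digraphs first:
  'th' -> digraph (1 consonant phoneme) (phonemes so far: 1)
  'u' -> vowel phoneme (phonemes so far: 2)
  'n' -> consonant phoneme (phonemes so far: 3)
  'f' -> consonant phoneme (phonemes so far: 4)
  'o' -> vowel phoneme (phonemes so far: 5)
Total phonemes: 5

5


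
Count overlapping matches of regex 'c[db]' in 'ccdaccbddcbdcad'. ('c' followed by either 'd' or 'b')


Pattern: c[db] means 'c' followed by either 'd' or 'b'.
Scanning 'ccdaccbddcbdcad' position-by-position:
  Pos 0: window 'cc' -> no
  Pos 1: window 'cd' -> MATCH
  Pos 2: window 'da' -> no
  Pos 3: window 'ac' -> no
  Pos 4: window 'cc' -> no
  Pos 5: window 'cb' -> MATCH
  Pos 6: window 'bd' -> no
  Pos 7: window 'dd' -> no
  Pos 8: window 'dc' -> no
  Pos 9: window 'cb' -> MATCH
  Pos 10: window 'bd' -> no
  Pos 11: window 'dc' -> no
  Pos 12: window 'ca' -> no
  Pos 13: window 'ad' -> no
  Pos 14: window 'd' -> no
Total matches: 3

3


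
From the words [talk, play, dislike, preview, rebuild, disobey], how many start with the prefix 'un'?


Checking each word for prefix 'un':
  'talk' -> no (count: 0)
  'play' -> no (count: 0)
  'dislike' -> no (count: 0)
  'preview' -> no (count: 0)
  'rebuild' -> no (count: 0)
  'disobey' -> no (count: 0)
Total with prefix 'un': 0

0


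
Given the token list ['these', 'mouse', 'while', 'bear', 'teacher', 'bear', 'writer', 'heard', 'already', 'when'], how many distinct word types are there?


Listing all tokens and tracking unique types:
  Token 1: 'these' -> NEW (unique so far: 1)
  Token 2: 'mouse' -> NEW (unique so far: 2)
  Token 3: 'while' -> NEW (unique so far: 3)
  Token 4: 'bear' -> NEW (unique so far: 4)
  Token 5: 'teacher' -> NEW (unique so far: 5)
  Token 6: 'bear' -> duplicate (unique so far: 5)
  Token 7: 'writer' -> NEW (unique so far: 6)
  Token 8: 'heard' -> NEW (unique so far: 7)
  Token 9: 'already' -> NEW (unique so far: 8)
  Token 10: 'when' -> NEW (unique so far: 9)
Unique types: ('already', 'bear', 'heard', 'mouse', 'teacher', 'these', 'when', 'while', 'writer')
Vocabulary size: 9

9


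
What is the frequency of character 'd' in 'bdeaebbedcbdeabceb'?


Scanning 'bdeaebbedcbdeabceb' for 'd':
  Position 1: 'd' -> MATCH (count: 1)
  Position 8: 'd' -> MATCH (count: 2)
  Position 11: 'd' -> MATCH (count: 3)
Total occurrences of 'd': 3

3


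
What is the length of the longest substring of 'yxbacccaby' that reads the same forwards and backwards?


Scanning 'yxbacccaby' for palindromic substrings.
Substring at positions 2-8: 'bacccab'.
Check: reverse('bacccab') = 'bacccab' -> palindrome confirmed.
Neighbouring characters ('x' / 'y') break symmetry, so it cannot extend further.
No longer palindromic substring exists; longest length = 7

7


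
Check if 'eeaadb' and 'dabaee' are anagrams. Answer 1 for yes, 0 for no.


Sort characters of 'eeaadb': 'aabdee'
Sort characters of 'dabaee': 'aabdee'
Sorted forms match -> they ARE anagrams
Result: 1

1


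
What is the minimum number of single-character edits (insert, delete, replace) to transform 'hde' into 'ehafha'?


Building DP table for s1='hde' (len 3) and s2='ehafha' (len 6):
       e  h  a  f  h  a
    0  1  2  3  4  5  6
  h 1  1  1  2  3  4  5
  d 2  2  2  2  3  4  5
  e 3  2  3  3  3  4  5
Edit distance = dp[3][6] = 5

5


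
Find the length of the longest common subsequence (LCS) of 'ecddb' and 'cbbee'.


DP table for LCS of 'ecddb' and 'cbbee':
       c  b  b  e  e
    0  0  0  0  0  0
  e 0  0  0  0  1  1
  c 0  1  1  1  1  1
  d 0  1  1  1  1  1
  d 0  1  1  1  1  1
  b 0  1  2  2  2  2
LCS: 'cb'
LCS length = 2

2


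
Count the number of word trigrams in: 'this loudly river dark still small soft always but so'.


Word trigrams from [10] words:
  Trigram 1: (this loudly river)
  Trigram 2: (loudly river dark)
  Trigram 3: (river dark still)
  Trigram 4: (dark still small)
  Trigram 5: (still small soft)
  Trigram 6: (small soft always)
  Trigram 7: (soft always but)
  Trigram 8: (always but so)
Total word trigrams: 10 - 2 = 8

8


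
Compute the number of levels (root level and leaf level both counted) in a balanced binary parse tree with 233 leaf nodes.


In a balanced binary tree with n leaves the deepest leaf is ceil(log2(n)) edges below the root,
so counting node levels inclusive of root and leaves gives ceil(log2(n)) + 1 levels.
log2(233) = 7.8642
ceil(7.8642) = 8
levels = 8 + 1 = 9

9


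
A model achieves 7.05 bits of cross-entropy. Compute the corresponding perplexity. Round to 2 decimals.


Perplexity formula: PP = 2^H
H = 7.05
PP = 2^7.05
Decompose: 2^7.05 = 2^7 * 2^0.05
2^7 = 128, 2^0.05 ~ 1.0352649
PP ~ 128 * 1.0352649 = 132.5139072
Rounded to 2 decimals: 132.51

132.51


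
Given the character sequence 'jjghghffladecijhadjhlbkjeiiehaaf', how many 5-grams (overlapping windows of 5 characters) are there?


String 'jjghghffladecijhadjhlbkjeiiehaaf' has length L = 32.
Number of overlapping n-grams = L - n + 1
Substituting: 32 - 5 + 1 = 28

28


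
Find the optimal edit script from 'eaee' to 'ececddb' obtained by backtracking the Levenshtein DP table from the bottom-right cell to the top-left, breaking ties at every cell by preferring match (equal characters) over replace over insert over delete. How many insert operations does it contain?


Edit distance = 5. Backtracking from cell (4, 7) with preference match > replace > insert > delete,
then listing the resulting alignment 'eaee' -> 'ececddb' left to right:
  Step 1: keep 'e'
  Step 2: replace a->c
  Step 3: keep 'e'
  Step 4: insert 'c' [insertion #1]
  Step 5: insert 'd' [insertion #2]
  Step 6: insert 'd' [insertion #3]
  Step 7: replace e->b
Total insertions: 3

3


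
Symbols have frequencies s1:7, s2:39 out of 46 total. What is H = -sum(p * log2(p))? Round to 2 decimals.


Computing entropy H = -sum(p_i * log2(p_i)):
  s1: p = 7/46 = 0.1522, -p*log2(p) = 0.4133
  s2: p = 39/46 = 0.8478, -p*log2(p) = 0.2019
H = sum of terms = 0.6152
Rounded to 2 decimals: 0.62

0.62


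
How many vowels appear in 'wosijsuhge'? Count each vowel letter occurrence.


Scanning each character of 'wosijsuhge':
  Position 1: 'w' -> consonant (running count: 0)
  Position 2: 'o' -> vowel (running count: 1)
  Position 3: 's' -> consonant (running count: 1)
  Position 4: 'i' -> vowel (running count: 2)
  Position 5: 'j' -> consonant (running count: 2)
  Position 6: 's' -> consonant (running count: 2)
  Position 7: 'u' -> vowel (running count: 3)
  Position 8: 'h' -> consonant (running count: 3)
  Position 9: 'g' -> consonant (running count: 3)
  Position 10: 'e' -> vowel (running count: 4)
Total vowels: 4

4


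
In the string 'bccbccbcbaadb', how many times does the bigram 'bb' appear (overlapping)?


Scanning 'bccbccbcbaadb' for bigram 'bb':
  Position 0: 'bc' -> no
  Position 1: 'cc' -> no
  Position 2: 'cb' -> no
  Position 3: 'bc' -> no
  Position 4: 'cc' -> no
  Position 5: 'cb' -> no
  Position 6: 'bc' -> no
  Position 7: 'cb' -> no
  Position 8: 'ba' -> no
  Position 9: 'aa' -> no
  Position 10: 'ad' -> no
  Position 11: 'db' -> no
Total matches: 0

0


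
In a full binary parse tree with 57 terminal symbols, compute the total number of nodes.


Leaf nodes (terminals): 57
Internal nodes = n - 1 = 57 - 1 = 56
Total = leaves + internal = 57 + 56 = 113

113


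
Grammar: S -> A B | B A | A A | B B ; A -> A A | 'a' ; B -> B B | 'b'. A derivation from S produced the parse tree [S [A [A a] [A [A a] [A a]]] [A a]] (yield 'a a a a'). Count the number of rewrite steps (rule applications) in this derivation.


Every bracketed nonterminal node [X ...] in the tree is produced by exactly one rule application.
Reading the tree off as a leftmost derivation:
  Step 1: S  =>  A A   (applied S -> A A)
  Step 2: A A  =>  A A A   (applied A -> A A)
  Step 3: A A A  =>  a A A   (applied A -> a)
  Step 4: a A A  =>  a A A A   (applied A -> A A)
  Step 5: a A A A  =>  a a A A   (applied A -> a)
  Step 6: a a A A  =>  a a a A   (applied A -> a)
  Step 7: a a a A  =>  a a a a   (applied A -> a)
Final yield: a a a a
Total rewrite steps: 7

7


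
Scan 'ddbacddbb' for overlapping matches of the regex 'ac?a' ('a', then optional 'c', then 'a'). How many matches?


Pattern: ac?a means 'a', then optional 'c', then 'a'.
Scanning 'ddbacddbb' position-by-position:
  Pos 0: window 'ddb' -> no
  Pos 1: window 'dba' -> no
  Pos 2: window 'bac' -> no
  Pos 3: window 'acd' -> no
  Pos 4: window 'cdd' -> no
  Pos 5: window 'ddb' -> no
  Pos 6: window 'dbb' -> no
  Pos 7: window 'bb' -> no
  Pos 8: window 'b' -> no
Total matches: 0

0


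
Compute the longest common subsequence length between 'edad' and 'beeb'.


DP table for LCS of 'edad' and 'beeb':
       b  e  e  b
    0  0  0  0  0
  e 0  0  1  1  1
  d 0  0  1  1  1
  a 0  0  1  1  1
  d 0  0  1  1  1
LCS: 'e'
LCS length = 1

1


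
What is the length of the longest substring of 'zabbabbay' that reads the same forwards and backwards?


Scanning 'zabbabbay' for palindromic substrings.
Substring at positions 1-7: 'abbabba'.
Check: reverse('abbabba') = 'abbabba' -> palindrome confirmed.
Neighbouring characters ('z' / 'y') break symmetry, so it cannot extend further.
No longer palindromic substring exists; longest length = 7

7


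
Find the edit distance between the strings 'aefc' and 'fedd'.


Building DP table for s1='aefc' (len 4) and s2='fedd' (len 4):
       f  e  d  d
    0  1  2  3  4
  a 1  1  2  3  4
  e 2  2  1  2  3
  f 3  2  2  2  3
  c 4  3  3  3  3
Edit distance = dp[4][4] = 3

3


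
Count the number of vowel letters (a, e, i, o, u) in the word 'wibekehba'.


Scanning each character of 'wibekehba':
  Position 1: 'w' -> consonant (running count: 0)
  Position 2: 'i' -> vowel (running count: 1)
  Position 3: 'b' -> consonant (running count: 1)
  Position 4: 'e' -> vowel (running count: 2)
  Position 5: 'k' -> consonant (running count: 2)
  Position 6: 'e' -> vowel (running count: 3)
  Position 7: 'h' -> consonant (running count: 3)
  Position 8: 'b' -> consonant (running count: 3)
  Position 9: 'a' -> vowel (running count: 4)
Total vowels: 4

4


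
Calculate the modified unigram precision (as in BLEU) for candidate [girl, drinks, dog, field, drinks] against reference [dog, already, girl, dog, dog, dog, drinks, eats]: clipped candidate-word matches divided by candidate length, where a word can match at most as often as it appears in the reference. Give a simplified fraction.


Reference word counts: {'already': 1, 'dog': 4, 'drinks': 1, 'eats': 1, 'girl': 1}
Checking each candidate word (with clipping):
  'girl' -> in reference (ref count 1, used 1/1) -> match (matches: 1)
  'drinks' -> in reference (ref count 1, used 1/1) -> match (matches: 2)
  'dog' -> in reference (ref count 4, used 1/4) -> match (matches: 3)
  'field' -> not in reference -> no match (matches: 3)
  'drinks' -> ref count 1 already used up (1/1) -> clipped, no match (matches: 3)
Clipped matches: 3, Candidate length: 5
Precision = 3/5

3/5


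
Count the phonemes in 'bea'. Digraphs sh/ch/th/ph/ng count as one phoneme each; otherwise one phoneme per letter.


Parsing 'bea' greedily, digraphs first:
  'b' -> consonant phoneme (phonemes so far: 1)
  'e' -> vowel phoneme (phonemes so far: 2)
  'a' -> vowel phoneme (phonemes so far: 3)
Total phonemes: 3

3


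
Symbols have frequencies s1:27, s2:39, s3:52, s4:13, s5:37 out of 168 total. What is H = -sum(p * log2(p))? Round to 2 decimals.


Computing entropy H = -sum(p_i * log2(p_i)):
  s1: p = 27/168 = 0.1607, -p*log2(p) = 0.4239
  s2: p = 39/168 = 0.2321, -p*log2(p) = 0.4891
  s3: p = 52/168 = 0.3095, -p*log2(p) = 0.5237
  s4: p = 13/168 = 0.0774, -p*log2(p) = 0.2857
  s5: p = 37/168 = 0.2202, -p*log2(p) = 0.4807
H = sum of terms = 2.2031
Rounded to 2 decimals: 2.20

2.20


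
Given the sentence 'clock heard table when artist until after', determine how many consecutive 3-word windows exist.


Word trigrams from [7] words:
  Trigram 1: (clock heard table)
  Trigram 2: (heard table when)
  Trigram 3: (table when artist)
  Trigram 4: (when artist until)
  Trigram 5: (artist until after)
Total word trigrams: 7 - 2 = 5

5


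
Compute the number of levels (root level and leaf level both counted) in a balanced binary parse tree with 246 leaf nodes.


In a balanced binary tree with n leaves the deepest leaf is ceil(log2(n)) edges below the root,
so counting node levels inclusive of root and leaves gives ceil(log2(n)) + 1 levels.
log2(246) = 7.9425
ceil(7.9425) = 8
levels = 8 + 1 = 9

9


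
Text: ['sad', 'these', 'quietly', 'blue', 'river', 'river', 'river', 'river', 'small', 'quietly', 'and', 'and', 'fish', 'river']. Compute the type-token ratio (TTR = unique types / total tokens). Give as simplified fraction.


Tokens: 14
Unique types: ('and', 'blue', 'fish', 'quietly', 'river', 'sad', 'small', 'these') = 8
TTR = 8/14
Simplify: divide both by 2 -> 4/7
TTR = 4/7

4/7


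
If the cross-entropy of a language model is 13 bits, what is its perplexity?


Perplexity formula: PP = 2^H
H = 13
PP = 2^13
PP = 2^13 = 8192

8192


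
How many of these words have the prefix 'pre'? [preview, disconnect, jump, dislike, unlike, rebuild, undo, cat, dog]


Checking each word for prefix 'pre':
  'preview' -> YES, starts with 'pre' (count: 1)
  'disconnect' -> no (count: 1)
  'jump' -> no (count: 1)
  'dislike' -> no (count: 1)
  'unlike' -> no (count: 1)
  'rebuild' -> no (count: 1)
  'undo' -> no (count: 1)
  'cat' -> no (count: 1)
  'dog' -> no (count: 1)
Total with prefix 'pre': 1

1


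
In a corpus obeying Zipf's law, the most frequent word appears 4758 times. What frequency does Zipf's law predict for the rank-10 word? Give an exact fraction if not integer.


Zipf's law: freq(rank) = f1 / rank
f1 = 4758, rank = 10
freq = 4758 / 10
GCD(4758, 10) = 2
Simplified: 2379/5

2379/5


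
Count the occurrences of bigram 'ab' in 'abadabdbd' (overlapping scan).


Scanning 'abadabdbd' for bigram 'ab':
  Position 0: 'ab' -> MATCH
  Position 1: 'ba' -> no
  Position 2: 'ad' -> no
  Position 3: 'da' -> no
  Position 4: 'ab' -> MATCH
  Position 5: 'bd' -> no
  Position 6: 'db' -> no
  Position 7: 'bd' -> no
Total matches: 2

2


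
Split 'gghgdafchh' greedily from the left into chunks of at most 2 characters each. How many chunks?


'gghgdafchh' has 10 characters.
Chunking with max size 2:
  Chunk 1: 'gg' (positions 0-1)
  Chunk 2: 'hg' (positions 2-3)
  Chunk 3: 'da' (positions 4-5)
  Chunk 4: 'fc' (positions 6-7)
  Chunk 5: 'hh' (positions 8-9)
Total chunks: ceil(10 / 2) = 5

5


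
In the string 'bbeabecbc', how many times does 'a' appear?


Scanning 'bbeabecbc' for 'a':
  Position 3: 'a' -> MATCH (count: 1)
Total occurrences of 'a': 1

1


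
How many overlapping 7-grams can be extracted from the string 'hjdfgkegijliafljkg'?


String 'hjdfgkegijliafljkg' has length L = 18.
Number of overlapping n-grams = L - n + 1
Substituting: 18 - 7 + 1 = 12

12


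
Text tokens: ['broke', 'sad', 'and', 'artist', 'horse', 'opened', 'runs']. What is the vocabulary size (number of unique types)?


Listing all tokens and tracking unique types:
  Token 1: 'broke' -> NEW (unique so far: 1)
  Token 2: 'sad' -> NEW (unique so far: 2)
  Token 3: 'and' -> NEW (unique so far: 3)
  Token 4: 'artist' -> NEW (unique so far: 4)
  Token 5: 'horse' -> NEW (unique so far: 5)
  Token 6: 'opened' -> NEW (unique so far: 6)
  Token 7: 'runs' -> NEW (unique so far: 7)
Unique types: ('and', 'artist', 'broke', 'horse', 'opened', 'runs', 'sad')
Vocabulary size: 7

7


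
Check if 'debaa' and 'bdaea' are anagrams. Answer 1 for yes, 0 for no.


Sort characters of 'debaa': 'aabde'
Sort characters of 'bdaea': 'aabde'
Sorted forms match -> they ARE anagrams
Result: 1

1


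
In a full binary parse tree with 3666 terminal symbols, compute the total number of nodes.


Leaf nodes (terminals): 3666
Internal nodes = n - 1 = 3666 - 1 = 3665
Total = leaves + internal = 3666 + 3665 = 7331

7331


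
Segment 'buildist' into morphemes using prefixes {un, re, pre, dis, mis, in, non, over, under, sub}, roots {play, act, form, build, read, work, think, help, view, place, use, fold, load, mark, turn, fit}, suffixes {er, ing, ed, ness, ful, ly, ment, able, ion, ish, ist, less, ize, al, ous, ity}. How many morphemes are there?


Segmenting 'buildist' against the inventory:
  'build' -> root (morpheme 1)
  'ist' -> suffix (morpheme 2)
Total morphemes: 2

2


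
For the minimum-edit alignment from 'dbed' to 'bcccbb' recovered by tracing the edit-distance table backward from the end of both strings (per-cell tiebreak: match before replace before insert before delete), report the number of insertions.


Edit distance = 6. Backtracking from cell (4, 6) with preference match > replace > insert > delete,
then listing the resulting alignment 'dbed' -> 'bcccbb' left to right:
  Step 1: insert 'b' [insertion #1]
  Step 2: insert 'c' [insertion #2]
  Step 3: replace d->c
  Step 4: replace b->c
  Step 5: replace e->b
  Step 6: replace d->b
Total insertions: 2

2


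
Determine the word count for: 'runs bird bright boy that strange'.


Counting words by splitting on spaces:
  Word 1: 'runs'
  Word 2: 'bird'
  Word 3: 'bright'
  Word 4: 'boy'
  Word 5: 'that'
  Word 6: 'strange'
Total words: 6

6


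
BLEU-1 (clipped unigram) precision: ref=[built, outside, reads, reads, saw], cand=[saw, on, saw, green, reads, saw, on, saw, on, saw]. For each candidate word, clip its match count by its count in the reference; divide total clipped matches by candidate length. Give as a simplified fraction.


Reference word counts: {'built': 1, 'outside': 1, 'reads': 2, 'saw': 1}
Checking each candidate word (with clipping):
  'saw' -> in reference (ref count 1, used 1/1) -> match (matches: 1)
  'on' -> not in reference -> no match (matches: 1)
  'saw' -> ref count 1 already used up (1/1) -> clipped, no match (matches: 1)
  'green' -> not in reference -> no match (matches: 1)
  'reads' -> in reference (ref count 2, used 1/2) -> match (matches: 2)
  'saw' -> ref count 1 already used up (1/1) -> clipped, no match (matches: 2)
  'on' -> not in reference -> no match (matches: 2)
  'saw' -> ref count 1 already used up (1/1) -> clipped, no match (matches: 2)
  'on' -> not in reference -> no match (matches: 2)
  'saw' -> ref count 1 already used up (1/1) -> clipped, no match (matches: 2)
Clipped matches: 2, Candidate length: 10
Precision = 2/10 = 1/5

1/5


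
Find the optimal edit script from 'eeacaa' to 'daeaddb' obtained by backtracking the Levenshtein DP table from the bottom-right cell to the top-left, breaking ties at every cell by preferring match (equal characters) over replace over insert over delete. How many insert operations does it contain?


Edit distance = 5. Backtracking from cell (6, 7) with preference match > replace > insert > delete,
then listing the resulting alignment 'eeacaa' -> 'daeaddb' left to right:
  Step 1: insert 'd' [insertion #1]
  Step 2: replace e->a
  Step 3: keep 'e'
  Step 4: keep 'a'
  Step 5: replace c->d
  Step 6: replace a->d
  Step 7: replace a->b
Total insertions: 1

1


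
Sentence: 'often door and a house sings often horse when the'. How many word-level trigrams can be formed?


Word trigrams from [10] words:
  Trigram 1: (often door and)
  Trigram 2: (door and a)
  Trigram 3: (and a house)
  Trigram 4: (a house sings)
  Trigram 5: (house sings often)
  Trigram 6: (sings often horse)
  Trigram 7: (often horse when)
  Trigram 8: (horse when the)
Total word trigrams: 10 - 2 = 8

8


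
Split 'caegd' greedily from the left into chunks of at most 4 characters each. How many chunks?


'caegd' has 5 characters.
Chunking with max size 4:
  Chunk 1: 'caeg' (positions 0-3)
  Chunk 2: 'd' (positions 4-4)
Total chunks: ceil(5 / 4) = 2

2


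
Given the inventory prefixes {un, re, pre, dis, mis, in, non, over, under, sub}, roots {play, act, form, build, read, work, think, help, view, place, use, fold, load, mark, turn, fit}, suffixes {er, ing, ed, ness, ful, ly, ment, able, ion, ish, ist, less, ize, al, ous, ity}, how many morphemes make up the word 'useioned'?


Segmenting 'useioned' against the inventory:
  'use' -> root (morpheme 1)
  'ion' -> suffix (morpheme 2)
  'ed' -> suffix (morpheme 3)
Total morphemes: 3

3


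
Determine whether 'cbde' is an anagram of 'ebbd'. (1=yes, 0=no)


Sort characters of 'cbde': 'bcde'
Sort characters of 'ebbd': 'bbde'
Sorted forms differ -> they are NOT anagrams
Result: 0

0


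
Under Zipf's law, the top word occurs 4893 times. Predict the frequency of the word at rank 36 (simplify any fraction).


Zipf's law: freq(rank) = f1 / rank
f1 = 4893, rank = 36
freq = 4893 / 36
GCD(4893, 36) = 3
Simplified: 1631/12

1631/12


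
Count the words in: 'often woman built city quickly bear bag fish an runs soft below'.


Counting words by splitting on spaces:
  Word 1: 'often'
  Word 2: 'woman'
  Word 3: 'built'
  Word 4: 'city'
  Word 5: 'quickly'
  Word 6: 'bear'
  Word 7: 'bag'
  Word 8: 'fish'
  Word 9: 'an'
  Word 10: 'runs'
  Word 11: 'soft'
  Word 12: 'below'
Total words: 12

12


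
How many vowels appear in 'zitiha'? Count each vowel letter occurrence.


Scanning each character of 'zitiha':
  Position 1: 'z' -> consonant (running count: 0)
  Position 2: 'i' -> vowel (running count: 1)
  Position 3: 't' -> consonant (running count: 1)
  Position 4: 'i' -> vowel (running count: 2)
  Position 5: 'h' -> consonant (running count: 2)
  Position 6: 'a' -> vowel (running count: 3)
Total vowels: 3

3


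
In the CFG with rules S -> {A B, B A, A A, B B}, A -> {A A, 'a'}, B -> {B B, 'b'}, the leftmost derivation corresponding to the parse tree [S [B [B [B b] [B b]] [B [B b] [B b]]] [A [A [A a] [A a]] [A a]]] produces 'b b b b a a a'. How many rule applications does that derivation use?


Every bracketed nonterminal node [X ...] in the tree is produced by exactly one rule application.
Reading the tree off as a leftmost derivation:
  Step 1: S  =>  B A   (applied S -> B A)
  Step 2: B A  =>  B B A   (applied B -> B B)
  Step 3: B B A  =>  B B B A   (applied B -> B B)
  Step 4: B B B A  =>  b B B A   (applied B -> b)
  Step 5: b B B A  =>  b b B A   (applied B -> b)
  Step 6: b b B A  =>  b b B B A   (applied B -> B B)
  Step 7: b b B B A  =>  b b b B A   (applied B -> b)
  Step 8: b b b B A  =>  b b b b A   (applied B -> b)
  Step 9: b b b b A  =>  b b b b A A   (applied A -> A A)
  Step 10: b b b b A A  =>  b b b b A A A   (applied A -> A A)
  Step 11: b b b b A A A  =>  b b b b a A A   (applied A -> a)
  Step 12: b b b b a A A  =>  b b b b a a A   (applied A -> a)
  Step 13: b b b b a a A  =>  b b b b a a a   (applied A -> a)
Final yield: b b b b a a a
Total rewrite steps: 13

13


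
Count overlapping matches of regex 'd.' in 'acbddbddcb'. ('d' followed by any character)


Pattern: d. means 'd' followed by any character.
Scanning 'acbddbddcb' position-by-position:
  Pos 0: window 'ac' -> no
  Pos 1: window 'cb' -> no
  Pos 2: window 'bd' -> no
  Pos 3: window 'dd' -> MATCH
  Pos 4: window 'db' -> MATCH
  Pos 5: window 'bd' -> no
  Pos 6: window 'dd' -> MATCH
  Pos 7: window 'dc' -> MATCH
  Pos 8: window 'cb' -> no
  Pos 9: window 'b' -> no
Total matches: 4

4


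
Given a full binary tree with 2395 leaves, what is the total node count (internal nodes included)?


Leaf nodes (terminals): 2395
Internal nodes = n - 1 = 2395 - 1 = 2394
Total = leaves + internal = 2395 + 2394 = 4789

4789


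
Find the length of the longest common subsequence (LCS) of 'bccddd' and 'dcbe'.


DP table for LCS of 'bccddd' and 'dcbe':
       d  c  b  e
    0  0  0  0  0
  b 0  0  0  1  1
  c 0  0  1  1  1
  c 0  0  1  1  1
  d 0  1  1  1  1
  d 0  1  1  1  1
  d 0  1  1  1  1
LCS: 'b'
LCS length = 1

1


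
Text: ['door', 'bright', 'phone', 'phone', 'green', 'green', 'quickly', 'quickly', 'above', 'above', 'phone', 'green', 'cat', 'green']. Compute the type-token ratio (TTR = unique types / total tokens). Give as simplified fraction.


Tokens: 14
Unique types: ('above', 'bright', 'cat', 'door', 'green', 'phone', 'quickly') = 7
TTR = 7/14
Simplify: divide both by 7 -> 1/2
TTR = 1/2

1/2


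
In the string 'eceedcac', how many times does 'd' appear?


Scanning 'eceedcac' for 'd':
  Position 4: 'd' -> MATCH (count: 1)
Total occurrences of 'd': 1

1


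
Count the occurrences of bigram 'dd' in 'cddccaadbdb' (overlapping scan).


Scanning 'cddccaadbdb' for bigram 'dd':
  Position 0: 'cd' -> no
  Position 1: 'dd' -> MATCH
  Position 2: 'dc' -> no
  Position 3: 'cc' -> no
  Position 4: 'ca' -> no
  Position 5: 'aa' -> no
  Position 6: 'ad' -> no
  Position 7: 'db' -> no
  Position 8: 'bd' -> no
  Position 9: 'db' -> no
Total matches: 1

1


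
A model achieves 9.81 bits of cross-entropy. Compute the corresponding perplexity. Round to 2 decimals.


Perplexity formula: PP = 2^H
H = 9.81
PP = 2^9.81
Decompose: 2^9.81 = 2^9 * 2^0.81
2^9 = 512, 2^0.81 ~ 1.7532114
PP ~ 512 * 1.7532114 = 897.6442368
Rounded to 2 decimals: 897.64

897.64


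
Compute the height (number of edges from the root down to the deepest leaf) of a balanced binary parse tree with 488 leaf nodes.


In a balanced binary tree with n leaves the deepest leaf is ceil(log2(n)) edges below the root.
log2(488) = 8.9307
ceil(8.9307) = 9
height (edges) = 9

9


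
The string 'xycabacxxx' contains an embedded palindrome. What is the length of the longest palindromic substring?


Scanning 'xycabacxxx' for palindromic substrings.
Substring at positions 2-6: 'cabac'.
Check: reverse('cabac') = 'cabac' -> palindrome confirmed.
Neighbouring characters ('y' / 'x') break symmetry, so it cannot extend further.
No longer palindromic substring exists; longest length = 5

5


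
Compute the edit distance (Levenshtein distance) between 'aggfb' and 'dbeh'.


Building DP table for s1='aggfb' (len 5) and s2='dbeh' (len 4):
       d  b  e  h
    0  1  2  3  4
  a 1  1  2  3  4
  g 2  2  2  3  4
  g 3  3  3  3  4
  f 4  4  4  4  4
  b 5  5  4  5  5
Edit distance = dp[5][4] = 5

5


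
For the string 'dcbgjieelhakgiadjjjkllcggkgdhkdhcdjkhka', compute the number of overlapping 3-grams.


String 'dcbgjieelhakgiadjjjkllcggkgdhkdhcdjkhka' has length L = 39.
Number of overlapping n-grams = L - n + 1
Substituting: 39 - 3 + 1 = 37

37


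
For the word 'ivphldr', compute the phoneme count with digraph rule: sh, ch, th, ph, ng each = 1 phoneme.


Parsing 'ivphldr' greedily, digraphs first:
  'i' -> vowel phoneme (phonemes so far: 1)
  'v' -> consonant phoneme (phonemes so far: 2)
  'ph' -> digraph (1 consonant phoneme) (phonemes so far: 3)
  'l' -> consonant phoneme (phonemes so far: 4)
  'd' -> consonant phoneme (phonemes so far: 5)
  'r' -> consonant phoneme (phonemes so far: 6)
Total phonemes: 6

6


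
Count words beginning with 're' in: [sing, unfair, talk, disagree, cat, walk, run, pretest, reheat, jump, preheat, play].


Checking each word for prefix 're':
  'sing' -> no (count: 0)
  'unfair' -> no (count: 0)
  'talk' -> no (count: 0)
  'disagree' -> no (count: 0)
  'cat' -> no (count: 0)
  'walk' -> no (count: 0)
  'run' -> no (count: 0)
  'pretest' -> no (count: 0)
  'reheat' -> YES, starts with 're' (count: 1)
  'jump' -> no (count: 1)
  'preheat' -> no (count: 1)
  'play' -> no (count: 1)
Total with prefix 're': 1

1


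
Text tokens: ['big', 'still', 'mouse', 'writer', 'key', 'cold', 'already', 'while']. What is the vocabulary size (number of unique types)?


Listing all tokens and tracking unique types:
  Token 1: 'big' -> NEW (unique so far: 1)
  Token 2: 'still' -> NEW (unique so far: 2)
  Token 3: 'mouse' -> NEW (unique so far: 3)
  Token 4: 'writer' -> NEW (unique so far: 4)
  Token 5: 'key' -> NEW (unique so far: 5)
  Token 6: 'cold' -> NEW (unique so far: 6)
  Token 7: 'already' -> NEW (unique so far: 7)
  Token 8: 'while' -> NEW (unique so far: 8)
Unique types: ('already', 'big', 'cold', 'key', 'mouse', 'still', 'while', 'writer')
Vocabulary size: 8

8


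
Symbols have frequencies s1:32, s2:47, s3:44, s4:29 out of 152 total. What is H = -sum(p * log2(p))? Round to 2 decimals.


Computing entropy H = -sum(p_i * log2(p_i)):
  s1: p = 32/152 = 0.2105, -p*log2(p) = 0.4732
  s2: p = 47/152 = 0.3092, -p*log2(p) = 0.5236
  s3: p = 44/152 = 0.2895, -p*log2(p) = 0.5177
  s4: p = 29/152 = 0.1908, -p*log2(p) = 0.4560
H = sum of terms = 1.9705
Rounded to 2 decimals: 1.97

1.97


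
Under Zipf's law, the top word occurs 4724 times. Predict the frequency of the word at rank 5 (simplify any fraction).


Zipf's law: freq(rank) = f1 / rank
f1 = 4724, rank = 5
freq = 4724 / 5
GCD(4724, 5) = 1
Simplified: 4724/5

4724/5


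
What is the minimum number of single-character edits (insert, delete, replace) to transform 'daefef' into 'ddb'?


Building DP table for s1='daefef' (len 6) and s2='ddb' (len 3):
       d  d  b
    0  1  2  3
  d 1  0  1  2
  a 2  1  1  2
  e 3  2  2  2
  f 4  3  3  3
  e 5  4  4  4
  f 6  5  5  5
Edit distance = dp[6][3] = 5

5


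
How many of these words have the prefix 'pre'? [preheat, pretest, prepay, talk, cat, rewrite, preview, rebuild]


Checking each word for prefix 'pre':
  'preheat' -> YES, starts with 'pre' (count: 1)
  'pretest' -> YES, starts with 'pre' (count: 2)
  'prepay' -> YES, starts with 'pre' (count: 3)
  'talk' -> no (count: 3)
  'cat' -> no (count: 3)
  'rewrite' -> no (count: 3)
  'preview' -> YES, starts with 'pre' (count: 4)
  'rebuild' -> no (count: 4)
Total with prefix 'pre': 4

4


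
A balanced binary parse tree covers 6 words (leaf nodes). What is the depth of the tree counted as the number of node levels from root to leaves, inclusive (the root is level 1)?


In a balanced binary tree with n leaves the deepest leaf is ceil(log2(n)) edges below the root,
so counting node levels inclusive of root and leaves gives ceil(log2(n)) + 1 levels.
log2(6) = 2.5850
ceil(2.5850) = 3
levels = 3 + 1 = 4

4


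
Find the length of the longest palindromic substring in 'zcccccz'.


Scanning 'zcccccz' for palindromic substrings.
Substring at positions 0-6: 'zcccccz'.
Check: reverse('zcccccz') = 'zcccccz' -> palindrome confirmed.
No longer palindromic substring exists; longest length = 7

7


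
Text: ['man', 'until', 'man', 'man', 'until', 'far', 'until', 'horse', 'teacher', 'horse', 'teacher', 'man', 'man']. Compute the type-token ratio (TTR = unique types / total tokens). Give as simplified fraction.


Tokens: 13
Unique types: ('far', 'horse', 'man', 'teacher', 'until') = 5
TTR = 5/13
Already in lowest terms.

5/13


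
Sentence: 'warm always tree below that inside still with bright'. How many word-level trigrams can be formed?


Word trigrams from [9] words:
  Trigram 1: (warm always tree)
  Trigram 2: (always tree below)
  Trigram 3: (tree below that)
  Trigram 4: (below that inside)
  Trigram 5: (that inside still)
  Trigram 6: (inside still with)
  Trigram 7: (still with bright)
Total word trigrams: 9 - 2 = 7

7


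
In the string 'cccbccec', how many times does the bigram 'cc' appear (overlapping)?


Scanning 'cccbccec' for bigram 'cc':
  Position 0: 'cc' -> MATCH
  Position 1: 'cc' -> MATCH
  Position 2: 'cb' -> no
  Position 3: 'bc' -> no
  Position 4: 'cc' -> MATCH
  Position 5: 'ce' -> no
  Position 6: 'ec' -> no
Total matches: 3

3


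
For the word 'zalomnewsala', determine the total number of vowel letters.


Scanning each character of 'zalomnewsala':
  Position 1: 'z' -> consonant (running count: 0)
  Position 2: 'a' -> vowel (running count: 1)
  Position 3: 'l' -> consonant (running count: 1)
  Position 4: 'o' -> vowel (running count: 2)
  Position 5: 'm' -> consonant (running count: 2)
  Position 6: 'n' -> consonant (running count: 2)
  Position 7: 'e' -> vowel (running count: 3)
  Position 8: 'w' -> consonant (running count: 3)
  Position 9: 's' -> consonant (running count: 3)
  Position 10: 'a' -> vowel (running count: 4)
  Position 11: 'l' -> consonant (running count: 4)
  Position 12: 'a' -> vowel (running count: 5)
Total vowels: 5

5


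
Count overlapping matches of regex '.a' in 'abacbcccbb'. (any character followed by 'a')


Pattern: .a means any character followed by 'a'.
Scanning 'abacbcccbb' position-by-position:
  Pos 0: window 'ab' -> no
  Pos 1: window 'ba' -> MATCH
  Pos 2: window 'ac' -> no
  Pos 3: window 'cb' -> no
  Pos 4: window 'bc' -> no
  Pos 5: window 'cc' -> no
  Pos 6: window 'cc' -> no
  Pos 7: window 'cb' -> no
  Pos 8: window 'bb' -> no
  Pos 9: window 'b' -> no
Total matches: 1

1


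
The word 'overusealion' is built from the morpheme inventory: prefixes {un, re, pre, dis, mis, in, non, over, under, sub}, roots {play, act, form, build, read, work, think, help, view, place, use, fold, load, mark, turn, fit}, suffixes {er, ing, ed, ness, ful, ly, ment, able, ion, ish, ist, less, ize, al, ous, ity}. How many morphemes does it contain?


Segmenting 'overusealion' against the inventory:
  'over' -> prefix (morpheme 1)
  'use' -> root (morpheme 2)
  'al' -> suffix (morpheme 3)
  'ion' -> suffix (morpheme 4)
Total morphemes: 4

4


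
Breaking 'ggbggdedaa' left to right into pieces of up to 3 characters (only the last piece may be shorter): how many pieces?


'ggbggdedaa' has 10 characters.
Chunking with max size 3:
  Chunk 1: 'ggb' (positions 0-2)
  Chunk 2: 'ggd' (positions 3-5)
  Chunk 3: 'eda' (positions 6-8)
  Chunk 4: 'a' (positions 9-9)
Total chunks: ceil(10 / 3) = 4

4


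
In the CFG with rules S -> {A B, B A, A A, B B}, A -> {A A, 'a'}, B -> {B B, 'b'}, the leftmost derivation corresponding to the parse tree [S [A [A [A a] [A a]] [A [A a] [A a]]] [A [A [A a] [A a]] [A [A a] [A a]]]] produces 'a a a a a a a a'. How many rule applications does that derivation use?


Every bracketed nonterminal node [X ...] in the tree is produced by exactly one rule application.
Reading the tree off as a leftmost derivation:
  Step 1: S  =>  A A   (applied S -> A A)
  Step 2: A A  =>  A A A   (applied A -> A A)
  Step 3: A A A  =>  A A A A   (applied A -> A A)
  Step 4: A A A A  =>  a A A A   (applied A -> a)
  Step 5: a A A A  =>  a a A A   (applied A -> a)
  Step 6: a a A A  =>  a a A A A   (applied A -> A A)
  Step 7: a a A A A  =>  a a a A A   (applied A -> a)
  Step 8: a a a A A  =>  a a a a A   (applied A -> a)
  Step 9: a a a a A  =>  a a a a A A   (applied A -> A A)
  Step 10: a a a a A A  =>  a a a a A A A   (applied A -> A A)
  Step 11: a a a a A A A  =>  a a a a a A A   (applied A -> a)
  Step 12: a a a a a A A  =>  a a a a a a A   (applied A -> a)
  Step 13: a a a a a a A  =>  a a a a a a A A   (applied A -> A A)
  Step 14: a a a a a a A A  =>  a a a a a a a A   (applied A -> a)
  Step 15: a a a a a a a A  =>  a a a a a a a a   (applied A -> a)
Final yield: a a a a a a a a
Total rewrite steps: 15

15


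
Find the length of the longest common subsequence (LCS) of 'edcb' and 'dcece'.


DP table for LCS of 'edcb' and 'dcece':
       d  c  e  c  e
    0  0  0  0  0  0
  e 0  0  0  1  1  1
  d 0  1  1  1  1  1
  c 0  1  2  2  2  2
  b 0  1  2  2  2  2
LCS: 'ec'
LCS length = 2

2


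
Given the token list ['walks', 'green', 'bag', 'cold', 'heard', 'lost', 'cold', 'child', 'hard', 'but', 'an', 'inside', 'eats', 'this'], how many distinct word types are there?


Listing all tokens and tracking unique types:
  Token 1: 'walks' -> NEW (unique so far: 1)
  Token 2: 'green' -> NEW (unique so far: 2)
  Token 3: 'bag' -> NEW (unique so far: 3)
  Token 4: 'cold' -> NEW (unique so far: 4)
  Token 5: 'heard' -> NEW (unique so far: 5)
  Token 6: 'lost' -> NEW (unique so far: 6)
  Token 7: 'cold' -> duplicate (unique so far: 6)
  Token 8: 'child' -> NEW (unique so far: 7)
  Token 9: 'hard' -> NEW (unique so far: 8)
  Token 10: 'but' -> NEW (unique so far: 9)
  Token 11: 'an' -> NEW (unique so far: 10)
  Token 12: 'inside' -> NEW (unique so far: 11)
  Token 13: 'eats' -> NEW (unique so far: 12)
  Token 14: 'this' -> NEW (unique so far: 13)
Unique types: ('an', 'bag', 'but', 'child', 'cold', 'eats', 'green', 'hard', 'heard', 'inside', 'lost', 'this', 'walks')
Vocabulary size: 13

13


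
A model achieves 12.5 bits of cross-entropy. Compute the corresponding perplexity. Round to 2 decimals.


Perplexity formula: PP = 2^H
H = 12.5
PP = 2^12.5
Decompose: 2^12.5 = 2^12 * 2^0.5 = 2^12 * sqrt(2)
2^12 = 4096, sqrt(2) ~ 1.4142136
PP ~ 4096 * 1.4142136 = 5792.6189056
Rounded to 2 decimals: 5792.62

5792.62


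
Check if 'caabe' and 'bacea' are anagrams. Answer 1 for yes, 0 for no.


Sort characters of 'caabe': 'aabce'
Sort characters of 'bacea': 'aabce'
Sorted forms match -> they ARE anagrams
Result: 1

1


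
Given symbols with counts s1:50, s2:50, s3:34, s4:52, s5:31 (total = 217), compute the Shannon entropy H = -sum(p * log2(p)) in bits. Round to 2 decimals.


Computing entropy H = -sum(p_i * log2(p_i)):
  s1: p = 50/217 = 0.2304, -p*log2(p) = 0.4879
  s2: p = 50/217 = 0.2304, -p*log2(p) = 0.4879
  s3: p = 34/217 = 0.1567, -p*log2(p) = 0.4190
  s4: p = 52/217 = 0.2396, -p*log2(p) = 0.4939
  s5: p = 31/217 = 0.1429, -p*log2(p) = 0.4011
H = sum of terms = 2.2898
Rounded to 2 decimals: 2.29

2.29


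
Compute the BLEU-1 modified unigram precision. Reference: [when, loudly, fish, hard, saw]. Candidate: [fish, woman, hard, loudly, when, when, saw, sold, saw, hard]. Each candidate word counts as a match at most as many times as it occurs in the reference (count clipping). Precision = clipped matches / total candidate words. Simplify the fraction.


Reference word counts: {'fish': 1, 'hard': 1, 'loudly': 1, 'saw': 1, 'when': 1}
Checking each candidate word (with clipping):
  'fish' -> in reference (ref count 1, used 1/1) -> match (matches: 1)
  'woman' -> not in reference -> no match (matches: 1)
  'hard' -> in reference (ref count 1, used 1/1) -> match (matches: 2)
  'loudly' -> in reference (ref count 1, used 1/1) -> match (matches: 3)
  'when' -> in reference (ref count 1, used 1/1) -> match (matches: 4)
  'when' -> ref count 1 already used up (1/1) -> clipped, no match (matches: 4)
  'saw' -> in reference (ref count 1, used 1/1) -> match (matches: 5)
  'sold' -> not in reference -> no match (matches: 5)
  'saw' -> ref count 1 already used up (1/1) -> clipped, no match (matches: 5)
  'hard' -> ref count 1 already used up (1/1) -> clipped, no match (matches: 5)
Clipped matches: 5, Candidate length: 10
Precision = 5/10 = 1/2

1/2
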